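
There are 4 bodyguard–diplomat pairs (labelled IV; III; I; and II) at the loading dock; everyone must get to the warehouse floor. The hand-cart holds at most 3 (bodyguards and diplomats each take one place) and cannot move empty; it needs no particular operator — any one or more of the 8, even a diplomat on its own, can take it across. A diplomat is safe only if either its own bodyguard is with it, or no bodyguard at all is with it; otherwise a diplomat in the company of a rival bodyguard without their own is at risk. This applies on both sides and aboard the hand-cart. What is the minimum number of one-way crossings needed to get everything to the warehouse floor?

9

Counting alone: each trip to the warehouse floor takes at most 3 across and each return brings at least 1 back, so after t trips out (and t−1 returns) at most 3t − (t−1) of the 8 are across; that first reaches 8 at t = 4, so at least 7 crossings are needed.
The safety rule pushes this higher. Following every safe sequence of crossings, the most of the 8 that can be at the warehouse floor as the hand-cart arrives there on crossing 7 is 7 — never all 8.
So no plan with fewer than 9 crossings exists, and this one achieves 9:
1. bodyguard IV and diplomat IV cross → the warehouse floor.
2. bodyguard IV crosses ← the loading dock.
3. bodyguard III, bodyguard IV, and diplomat III cross → the warehouse floor.
4. bodyguard IV and diplomat IV cross ← the loading dock.
5. bodyguard I, bodyguard II, and bodyguard IV cross → the warehouse floor.
6. diplomat III crosses ← the loading dock.
7. diplomat III and diplomat IV cross → the warehouse floor.
8. diplomat IV crosses ← the loading dock.
9. diplomat I, diplomat II, and diplomat IV cross → the warehouse floor.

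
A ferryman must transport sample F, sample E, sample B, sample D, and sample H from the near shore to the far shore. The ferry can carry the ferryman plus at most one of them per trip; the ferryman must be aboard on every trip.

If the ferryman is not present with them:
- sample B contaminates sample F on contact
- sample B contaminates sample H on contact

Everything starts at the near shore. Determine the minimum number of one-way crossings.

11

Counting alone: the ferryman can take at most 1 across per trip to the far shore, so moving all 5 needs at least 5 loaded trips out, with a return between consecutive ones — at least 9 crossings.
The safety rule pushes this higher. Following every safe sequence of crossings, the most of the 5 that can be at the far shore as the ferry arrives there on crossing 9 is 4 — never all 5.
So no plan with fewer than 11 crossings exists, and this one achieves 11:
1. Ferryman goes to the far shore with sample B.  [the near shore: sample D, sample E, sample F, sample H | the far shore: sample B]
2. Ferryman goes back to the near shore alone.  [the near shore: sample D, sample E, sample F, sample H | the far shore: sample B]
3. Ferryman goes to the far shore with sample F.  [the near shore: sample D, sample E, sample H | the far shore: sample B, sample F]
4. Ferryman goes back to the near shore with sample B.  [the near shore: sample B, sample D, sample E, sample H | the far shore: sample F]
5. Ferryman goes to the far shore with sample H.  [the near shore: sample B, sample D, sample E | the far shore: sample F, sample H]
6. Ferryman goes back to the near shore alone.  [the near shore: sample B, sample D, sample E | the far shore: sample F, sample H]
7. Ferryman goes to the far shore with sample E.  [the near shore: sample B, sample D | the far shore: sample E, sample F, sample H]
8. Ferryman goes back to the near shore alone.  [the near shore: sample B, sample D | the far shore: sample E, sample F, sample H]
9. Ferryman goes to the far shore with sample D.  [the near shore: sample B | the far shore: sample D, sample E, sample F, sample H]
10. Ferryman goes back to the near shore alone.  [the near shore: sample B | the far shore: sample D, sample E, sample F, sample H]
11. Ferryman goes to the far shore with sample B.  [the near shore: — | the far shore: sample B, sample D, sample E, sample F, sample H]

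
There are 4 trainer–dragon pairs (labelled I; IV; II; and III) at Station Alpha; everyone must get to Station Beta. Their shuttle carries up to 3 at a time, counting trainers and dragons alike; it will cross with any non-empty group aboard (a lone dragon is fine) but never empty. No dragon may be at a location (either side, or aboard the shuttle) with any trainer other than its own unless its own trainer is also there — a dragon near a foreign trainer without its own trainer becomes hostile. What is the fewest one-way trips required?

9

Counting alone: each trip to Station Beta takes at most 3 across and each return brings at least 1 back, so after t trips out (and t−1 returns) at most 3t − (t−1) of the 8 are across; that first reaches 8 at t = 4, so at least 7 crossings are needed.
The safety rule pushes this higher. Following every safe sequence of crossings, the most of the 8 that can be at Station Beta as the shuttle arrives there on crossing 7 is 7 — never all 8.
So no plan with fewer than 9 crossings exists, and this one achieves 9:
1. dragon I and trainer I cross → Station Beta.
2. trainer I crosses ← Station Alpha.
3. dragon IV, trainer I, and trainer IV cross → Station Beta.
4. dragon I and trainer I cross ← Station Alpha.
5. trainer I, trainer II, and trainer III cross → Station Beta.
6. dragon IV crosses ← Station Alpha.
7. dragon I and dragon IV cross → Station Beta.
8. dragon I crosses ← Station Alpha.
9. dragon I, dragon II, and dragon III cross → Station Beta.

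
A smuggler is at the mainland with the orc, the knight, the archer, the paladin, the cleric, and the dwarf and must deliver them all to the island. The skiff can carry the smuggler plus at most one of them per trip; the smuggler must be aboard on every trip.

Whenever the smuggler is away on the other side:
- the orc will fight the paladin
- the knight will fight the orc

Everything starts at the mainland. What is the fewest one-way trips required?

13

Counting alone: the smuggler can take at most 1 across per trip to the island, so moving all 6 needs at least 6 loaded trips out, with a return between consecutive ones — at least 11 crossings.
The safety rule pushes this higher. Following every safe sequence of crossings, the most of the 6 that can be at the island as the skiff arrives there on crossing 11 is 5 — never all 6.
So no plan with fewer than 13 crossings exists, and this one achieves 13:
1. Smuggler goes to the island with the orc.  [the mainland: the archer, the cleric, the dwarf, the knight, the paladin | the island: the orc]
2. Smuggler goes back to the mainland alone.  [the mainland: the archer, the cleric, the dwarf, the knight, the paladin | the island: the orc]
3. Smuggler goes to the island with the knight.  [the mainland: the archer, the cleric, the dwarf, the paladin | the island: the knight, the orc]
4. Smuggler goes back to the mainland with the orc.  [the mainland: the archer, the cleric, the dwarf, the orc, the paladin | the island: the knight]
5. Smuggler goes to the island with the paladin.  [the mainland: the archer, the cleric, the dwarf, the orc | the island: the knight, the paladin]
6. Smuggler goes back to the mainland alone.  [the mainland: the archer, the cleric, the dwarf, the orc | the island: the knight, the paladin]
7. Smuggler goes to the island with the archer.  [the mainland: the cleric, the dwarf, the orc | the island: the archer, the knight, the paladin]
8. Smuggler goes back to the mainland alone.  [the mainland: the cleric, the dwarf, the orc | the island: the archer, the knight, the paladin]
9. Smuggler goes to the island with the cleric.  [the mainland: the dwarf, the orc | the island: the archer, the cleric, the knight, the paladin]
10. Smuggler goes back to the mainland alone.  [the mainland: the dwarf, the orc | the island: the archer, the cleric, the knight, the paladin]
11. Smuggler goes to the island with the dwarf.  [the mainland: the orc | the island: the archer, the cleric, the dwarf, the knight, the paladin]
12. Smuggler goes back to the mainland alone.  [the mainland: the orc | the island: the archer, the cleric, the dwarf, the knight, the paladin]
13. Smuggler goes to the island with the orc.  [the mainland: — | the island: the archer, the cleric, the dwarf, the knight, the orc, the paladin]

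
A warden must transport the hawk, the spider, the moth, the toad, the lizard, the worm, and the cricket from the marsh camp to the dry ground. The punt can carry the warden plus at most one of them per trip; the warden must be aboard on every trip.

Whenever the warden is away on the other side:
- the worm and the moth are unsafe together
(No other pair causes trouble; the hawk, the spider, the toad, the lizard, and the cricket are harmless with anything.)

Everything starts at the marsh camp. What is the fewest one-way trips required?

13

Counting alone: the warden can take at most 1 across per trip to the dry ground, so moving all 7 needs at least 7 loaded trips out, with a return between consecutive ones — at least 13 crossings.
The plan below uses exactly 13 crossings, so it is optimal:
1. Warden goes to the dry ground with the moth.  [the marsh camp: the cricket, the hawk, the lizard, the spider, the toad, the worm | the dry ground: the moth]
2. Warden goes back to the marsh camp alone.  [the marsh camp: the cricket, the hawk, the lizard, the spider, the toad, the worm | the dry ground: the moth]
3. Warden goes to the dry ground with the hawk.  [the marsh camp: the cricket, the lizard, the spider, the toad, the worm | the dry ground: the hawk, the moth]
4. Warden goes back to the marsh camp alone.  [the marsh camp: the cricket, the lizard, the spider, the toad, the worm | the dry ground: the hawk, the moth]
5. Warden goes to the dry ground with the spider.  [the marsh camp: the cricket, the lizard, the toad, the worm | the dry ground: the hawk, the moth, the spider]
6. Warden goes back to the marsh camp alone.  [the marsh camp: the cricket, the lizard, the toad, the worm | the dry ground: the hawk, the moth, the spider]
7. Warden goes to the dry ground with the toad.  [the marsh camp: the cricket, the lizard, the worm | the dry ground: the hawk, the moth, the spider, the toad]
8. Warden goes back to the marsh camp alone.  [the marsh camp: the cricket, the lizard, the worm | the dry ground: the hawk, the moth, the spider, the toad]
9. Warden goes to the dry ground with the lizard.  [the marsh camp: the cricket, the worm | the dry ground: the hawk, the lizard, the moth, the spider, the toad]
10. Warden goes back to the marsh camp alone.  [the marsh camp: the cricket, the worm | the dry ground: the hawk, the lizard, the moth, the spider, the toad]
11. Warden goes to the dry ground with the cricket.  [the marsh camp: the worm | the dry ground: the cricket, the hawk, the lizard, the moth, the spider, the toad]
12. Warden goes back to the marsh camp alone.  [the marsh camp: the worm | the dry ground: the cricket, the hawk, the lizard, the moth, the spider, the toad]
13. Warden goes to the dry ground with the worm.  [the marsh camp: — | the dry ground: the cricket, the hawk, the lizard, the moth, the spider, the toad, the worm]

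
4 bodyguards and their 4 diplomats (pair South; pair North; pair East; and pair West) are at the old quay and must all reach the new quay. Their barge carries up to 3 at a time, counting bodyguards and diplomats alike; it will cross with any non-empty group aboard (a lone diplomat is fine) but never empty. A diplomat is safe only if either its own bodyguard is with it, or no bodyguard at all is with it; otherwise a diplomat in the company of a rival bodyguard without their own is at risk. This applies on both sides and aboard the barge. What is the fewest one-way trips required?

9

Counting alone: each trip to the new quay takes at most 3 across and each return brings at least 1 back, so after t trips out (and t−1 returns) at most 3t − (t−1) of the 8 are across; that first reaches 8 at t = 4, so at least 7 crossings are needed.
The safety rule pushes this higher. Following every safe sequence of crossings, the most of the 8 that can be at the new quay as the barge arrives there on crossing 7 is 7 — never all 8.
So no plan with fewer than 9 crossings exists, and this one achieves 9:
1. bodyguard South and diplomat South cross → the new quay.
2. bodyguard South crosses ← the old quay.
3. bodyguard North, bodyguard South, and diplomat North cross → the new quay.
4. bodyguard South and diplomat South cross ← the old quay.
5. bodyguard East, bodyguard South, and bodyguard West cross → the new quay.
6. diplomat North crosses ← the old quay.
7. diplomat North and diplomat South cross → the new quay.
8. diplomat South crosses ← the old quay.
9. diplomat East, diplomat South, and diplomat West cross → the new quay.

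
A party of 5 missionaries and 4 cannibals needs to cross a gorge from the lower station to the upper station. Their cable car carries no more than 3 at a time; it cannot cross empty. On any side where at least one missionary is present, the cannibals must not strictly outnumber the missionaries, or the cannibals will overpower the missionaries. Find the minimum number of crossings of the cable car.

Counting alone: each trip to the upper station takes at most 3 across and each return brings at least 1 back, so after t trips out (and t−1 returns) at most 3t − (t−1) of the 9 are across; that first reaches 9 at t = 4, so at least 7 crossings are needed.
The plan below uses exactly 7 crossings, so it is optimal:
1. 3 cannibals → the upper station.  (the lower station: 5M 1C; the upper station: 0M 3C)
2. 1 cannibal ← the lower station.  (the lower station: 5M 2C; the upper station: 0M 2C)
3. 3 missionaries → the upper station.  (the lower station: 2M 2C; the upper station: 3M 2C)
4. 1 missionary ← the lower station.  (the lower station: 3M 2C; the upper station: 2M 2C)
5. 2 missionaries and 1 cannibal → the upper station.  (the lower station: 1M 1C; the upper station: 4M 3C)
6. 1 missionary ← the lower station.  (the lower station: 2M 1C; the upper station: 3M 3C)
7. 2 missionaries and 1 cannibal → the upper station.  (the lower station: 0M 0C; the upper station: 5M 4C)

7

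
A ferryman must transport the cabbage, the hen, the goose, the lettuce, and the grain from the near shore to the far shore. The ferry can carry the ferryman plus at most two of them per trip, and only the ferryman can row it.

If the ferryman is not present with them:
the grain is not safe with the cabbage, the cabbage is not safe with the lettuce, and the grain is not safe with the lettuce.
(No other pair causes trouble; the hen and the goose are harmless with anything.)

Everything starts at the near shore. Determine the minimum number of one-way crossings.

Counting alone: the ferryman can take at most 2 across per trip to the far shore, so moving all 5 needs at least 3 loaded trips out, with a return between consecutive ones — at least 5 crossings.
The safety rule pushes this higher. Following every safe sequence of crossings, the most of the 5 that can be at the far shore as the ferry arrives there on crossing 5 is 4 — never all 5.
So no plan with fewer than 7 crossings exists, and this one achieves 7:
1. Ferryman goes to the far shore with the cabbage and the lettuce.
2. Ferryman goes back to the near shore with the cabbage.
3. Ferryman goes to the far shore with the cabbage and the hen.
4. Ferryman goes back to the near shore with the cabbage.
5. Ferryman goes to the far shore with the cabbage and the goose.
6. Ferryman goes back to the near shore with the cabbage.
7. Ferryman goes to the far shore with the cabbage and the grain.

7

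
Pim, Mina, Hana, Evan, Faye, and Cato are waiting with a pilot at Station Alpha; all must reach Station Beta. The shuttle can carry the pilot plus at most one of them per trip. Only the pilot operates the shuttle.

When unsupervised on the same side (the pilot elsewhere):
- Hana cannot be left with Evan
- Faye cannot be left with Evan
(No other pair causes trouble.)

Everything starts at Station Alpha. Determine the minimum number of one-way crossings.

13

Counting alone: the pilot can take at most 1 across per trip to Station Beta, so moving all 6 needs at least 6 loaded trips out, with a return between consecutive ones — at least 11 crossings.
The safety rule pushes this higher. Following every safe sequence of crossings, the most of the 6 that can be at Station Beta as the shuttle arrives there on crossing 11 is 5 — never all 6.
So no plan with fewer than 13 crossings exists, and this one achieves 13:
1. Pilot goes to Station Beta with Evan.
2. Pilot goes back to Station Alpha alone.
3. Pilot goes to Station Beta with Pim.
4. Pilot goes back to Station Alpha alone.
5. Pilot goes to Station Beta with Mina.
6. Pilot goes back to Station Alpha alone.
7. Pilot goes to Station Beta with Hana.
8. Pilot goes back to Station Alpha with Evan.
9. Pilot goes to Station Beta with Faye.
10. Pilot goes back to Station Alpha alone.
11. Pilot goes to Station Beta with Cato.
12. Pilot goes back to Station Alpha alone.
13. Pilot goes to Station Beta with Evan.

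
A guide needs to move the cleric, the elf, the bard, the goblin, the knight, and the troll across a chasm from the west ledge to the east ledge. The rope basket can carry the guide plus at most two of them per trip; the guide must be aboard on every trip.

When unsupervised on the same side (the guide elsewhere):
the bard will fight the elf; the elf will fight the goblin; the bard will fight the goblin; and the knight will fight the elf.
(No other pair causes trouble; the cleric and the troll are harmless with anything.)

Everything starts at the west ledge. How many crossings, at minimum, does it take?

9

Counting alone: the guide can take at most 2 across per trip to the east ledge, so moving all 6 needs at least 3 loaded trips out, with a return between consecutive ones — at least 5 crossings.
The safety rule pushes this higher. Following every safe sequence of crossings, the most of the 6 that can be at the east ledge as the rope basket arrives there on crossings 5, 7 is 4, 5 respectively — never all 6.
So no plan with fewer than 9 crossings exists, and this one achieves 9:
1. Guide goes to the east ledge with the bard and the elf.
2. Guide goes back to the west ledge with the elf.
3. Guide goes to the east ledge with the cleric and the elf.
4. Guide goes back to the west ledge with the elf.
5. Guide goes to the east ledge with the elf and the knight.
6. Guide goes back to the west ledge with the elf.
7. Guide goes to the east ledge with the elf and the troll.
8. Guide goes back to the west ledge with the elf.
9. Guide goes to the east ledge with the elf and the goblin.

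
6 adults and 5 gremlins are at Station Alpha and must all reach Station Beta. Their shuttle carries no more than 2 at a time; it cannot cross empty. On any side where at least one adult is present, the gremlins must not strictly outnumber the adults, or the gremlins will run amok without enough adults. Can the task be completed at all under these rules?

1. 2 gremlins → Station Beta.  (Station Alpha: 6A 3G; Station Beta: 0A 2G)
2. 1 gremlin ← Station Alpha.  (Station Alpha: 6A 4G; Station Beta: 0A 1G)
3. 2 gremlins → Station Beta.  (Station Alpha: 6A 2G; Station Beta: 0A 3G)
4. 1 gremlin ← Station Alpha.  (Station Alpha: 6A 3G; Station Beta: 0A 2G)
5. 2 adults → Station Beta.  (Station Alpha: 4A 3G; Station Beta: 2A 2G)
6. 1 gremlin ← Station Alpha.  (Station Alpha: 4A 4G; Station Beta: 2A 1G)
7. 1 adult and 1 gremlin → Station Beta.  (Station Alpha: 3A 3G; Station Beta: 3A 2G)
8. 1 adult ← Station Alpha.  (Station Alpha: 4A 3G; Station Beta: 2A 2G)
9. 1 adult and 1 gremlin → Station Beta.  (Station Alpha: 3A 2G; Station Beta: 3A 3G)
10. 1 gremlin ← Station Alpha.  (Station Alpha: 3A 3G; Station Beta: 3A 2G)
11. 1 adult and 1 gremlin → Station Beta.  (Station Alpha: 2A 2G; Station Beta: 4A 3G)
12. 1 adult ← Station Alpha.  (Station Alpha: 3A 2G; Station Beta: 3A 3G)
13. 1 adult and 1 gremlin → Station Beta.  (Station Alpha: 2A 1G; Station Beta: 4A 4G)
14. 1 gremlin ← Station Alpha.  (Station Alpha: 2A 2G; Station Beta: 4A 3G)
15. 1 adult and 1 gremlin → Station Beta.  (Station Alpha: 1A 1G; Station Beta: 5A 4G)
16. 1 adult ← Station Alpha.  (Station Alpha: 2A 1G; Station Beta: 4A 4G)
17. 1 adult and 1 gremlin → Station Beta.  (Station Alpha: 1A 0G; Station Beta: 5A 5G)
18. 1 gremlin ← Station Alpha.  (Station Alpha: 1A 1G; Station Beta: 5A 4G)
19. 1 adult and 1 gremlin → Station Beta.  (Station Alpha: 0A 0G; Station Beta: 6A 5G)

Yes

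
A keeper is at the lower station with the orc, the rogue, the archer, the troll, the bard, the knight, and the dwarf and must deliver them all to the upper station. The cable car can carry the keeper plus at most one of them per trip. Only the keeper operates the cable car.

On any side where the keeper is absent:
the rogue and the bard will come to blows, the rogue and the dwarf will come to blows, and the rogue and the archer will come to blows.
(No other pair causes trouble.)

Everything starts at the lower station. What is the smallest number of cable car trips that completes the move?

impossible

Following every safe sequence of crossings from the start, the most of the 7 that can be at the upper station as the cable car arrives there on crossings 1, 3, 5, 7, 9 is 1, 2, 3, 4, 5 respectively; the best ever achieved is 5 of 7.
From crossing 11 on, no configuration arises that was not already reachable earlier: only 72 distinct safe configurations (who is on which side, and where the cable car is) can ever be reached, none of them has everyone across, and every continuation just revisits them. So no valid plan exists.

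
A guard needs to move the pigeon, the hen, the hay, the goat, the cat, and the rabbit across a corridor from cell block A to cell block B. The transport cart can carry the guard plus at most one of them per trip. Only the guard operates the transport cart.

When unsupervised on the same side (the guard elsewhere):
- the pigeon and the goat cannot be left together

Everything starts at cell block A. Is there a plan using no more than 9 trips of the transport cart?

Counting alone: the guard can take at most 1 across per trip to cell block B, so moving all 6 needs at least 6 loaded trips out, with a return between consecutive ones — at least 11 crossings.
Since 9 < 11, 9 crossings cannot be enough. (The shortest complete plan in fact takes 11:)
1. Guard goes to cell block B with the pigeon.
2. Guard goes back to cell block A alone.
3. Guard goes to cell block B with the hen.
4. Guard goes back to cell block A alone.
5. Guard goes to cell block B with the hay.
6. Guard goes back to cell block A alone.
7. Guard goes to cell block B with the cat.
8. Guard goes back to cell block A alone.
9. Guard goes to cell block B with the rabbit.
10. Guard goes back to cell block A alone.
11. Guard goes to cell block B with the goat.

No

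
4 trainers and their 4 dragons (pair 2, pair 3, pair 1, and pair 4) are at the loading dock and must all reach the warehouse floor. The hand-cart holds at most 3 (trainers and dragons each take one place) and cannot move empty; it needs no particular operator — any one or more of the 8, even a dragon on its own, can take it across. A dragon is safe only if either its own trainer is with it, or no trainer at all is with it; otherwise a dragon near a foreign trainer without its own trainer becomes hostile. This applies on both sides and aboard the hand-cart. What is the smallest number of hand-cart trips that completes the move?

Counting alone: each trip to the warehouse floor takes at most 3 across and each return brings at least 1 back, so after t trips out (and t−1 returns) at most 3t − (t−1) of the 8 are across; that first reaches 8 at t = 4, so at least 7 crossings are needed.
The safety rule pushes this higher. Following every safe sequence of crossings, the most of the 8 that can be at the warehouse floor as the hand-cart arrives there on crossing 7 is 7 — never all 8.
So no plan with fewer than 9 crossings exists, and this one achieves 9:
1. dragon 2 and trainer 2 cross → the warehouse floor.
2. trainer 2 crosses ← the loading dock.
3. dragon 3, trainer 2, and trainer 3 cross → the warehouse floor.
4. dragon 2 and trainer 2 cross ← the loading dock.
5. trainer 1, trainer 2, and trainer 4 cross → the warehouse floor.
6. dragon 3 crosses ← the loading dock.
7. dragon 2 and dragon 3 cross → the warehouse floor.
8. dragon 2 crosses ← the loading dock.
9. dragon 1, dragon 2, and dragon 4 cross → the warehouse floor.

9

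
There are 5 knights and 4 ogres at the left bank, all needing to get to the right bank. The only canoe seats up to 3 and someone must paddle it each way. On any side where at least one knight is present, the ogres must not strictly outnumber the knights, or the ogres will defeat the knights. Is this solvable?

1. 3 ogres → the right bank.  (the left bank: 5K 1O; the right bank: 0K 3O)
2. 1 ogre ← the left bank.  (the left bank: 5K 2O; the right bank: 0K 2O)
3. 3 knights → the right bank.  (the left bank: 2K 2O; the right bank: 3K 2O)
4. 1 knight ← the left bank.  (the left bank: 3K 2O; the right bank: 2K 2O)
5. 2 knights and 1 ogre → the right bank.  (the left bank: 1K 1O; the right bank: 4K 3O)
6. 1 knight ← the left bank.  (the left bank: 2K 1O; the right bank: 3K 3O)
7. 2 knights and 1 ogre → the right bank.  (the left bank: 0K 0O; the right bank: 5K 4O)

Yes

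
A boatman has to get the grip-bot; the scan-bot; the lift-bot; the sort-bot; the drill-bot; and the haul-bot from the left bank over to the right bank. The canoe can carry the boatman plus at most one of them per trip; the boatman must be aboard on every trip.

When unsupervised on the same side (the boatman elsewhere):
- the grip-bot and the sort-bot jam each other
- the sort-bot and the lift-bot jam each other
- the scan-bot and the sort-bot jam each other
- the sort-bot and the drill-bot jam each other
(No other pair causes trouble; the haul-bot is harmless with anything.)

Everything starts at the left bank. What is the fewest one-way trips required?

impossible

Following every safe sequence of crossings from the start, the most of the 6 that can be at the right bank as the canoe arrives there on crossings 1, 3, 5 is 1, 2, 3 respectively; the best ever achieved is 3 of 6.
From crossing 7 on, no configuration arises that was not already reachable earlier: only 22 distinct safe configurations (who is on which side, and where the canoe is) can ever be reached, none of them has everyone across, and every continuation just revisits them. So no valid plan exists.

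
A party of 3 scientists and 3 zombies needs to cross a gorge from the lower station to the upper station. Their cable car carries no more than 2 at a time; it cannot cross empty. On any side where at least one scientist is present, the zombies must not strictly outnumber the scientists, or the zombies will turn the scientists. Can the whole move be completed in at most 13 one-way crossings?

Yes

Yes — this plan uses 11 crossings (≤ 13):
1. 2 zombies → the upper station.  (the lower station: 3S 1Z; the upper station: 0S 2Z)
2. 1 zombie ← the lower station.  (the lower station: 3S 2Z; the upper station: 0S 1Z)
3. 2 zombies → the upper station.  (the lower station: 3S 0Z; the upper station: 0S 3Z)
4. 1 zombie ← the lower station.  (the lower station: 3S 1Z; the upper station: 0S 2Z)
5. 2 scientists → the upper station.  (the lower station: 1S 1Z; the upper station: 2S 2Z)
6. 1 scientist and 1 zombie ← the lower station.  (the lower station: 2S 2Z; the upper station: 1S 1Z)
7. 2 scientists → the upper station.  (the lower station: 0S 2Z; the upper station: 3S 1Z)
8. 1 zombie ← the lower station.  (the lower station: 0S 3Z; the upper station: 3S 0Z)
9. 2 zombies → the upper station.  (the lower station: 0S 1Z; the upper station: 3S 2Z)
10. 1 zombie ← the lower station.  (the lower station: 0S 2Z; the upper station: 3S 1Z)
11. 2 zombies → the upper station.  (the lower station: 0S 0Z; the upper station: 3S 3Z)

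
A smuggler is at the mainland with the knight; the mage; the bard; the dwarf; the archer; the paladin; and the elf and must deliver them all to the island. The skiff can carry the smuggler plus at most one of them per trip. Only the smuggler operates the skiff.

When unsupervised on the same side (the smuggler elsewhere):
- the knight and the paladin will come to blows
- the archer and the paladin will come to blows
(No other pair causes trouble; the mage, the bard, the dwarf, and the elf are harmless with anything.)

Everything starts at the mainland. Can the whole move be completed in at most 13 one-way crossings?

No

Counting alone: the smuggler can take at most 1 across per trip to the island, so moving all 7 needs at least 7 loaded trips out, with a return between consecutive ones — at least 13 crossings.
The safety rule pushes this higher. Following every safe sequence of crossings, the most of the 7 that can be at the island as the skiff arrives there on crossing 13 is 6 — never all 7.
So the move cannot be finished within 13 crossings. (The shortest complete plan takes 15:)
1. Smuggler goes to the island with the paladin.  [the mainland: the archer, the bard, the dwarf, the elf, the knight, the mage | the island: the paladin]
2. Smuggler goes back to the mainland alone.  [the mainland: the archer, the bard, the dwarf, the elf, the knight, the mage | the island: the paladin]
3. Smuggler goes to the island with the knight.  [the mainland: the archer, the bard, the dwarf, the elf, the mage | the island: the knight, the paladin]
4. Smuggler goes back to the mainland with the paladin.  [the mainland: the archer, the bard, the dwarf, the elf, the mage, the paladin | the island: the knight]
5. Smuggler goes to the island with the archer.  [the mainland: the bard, the dwarf, the elf, the mage, the paladin | the island: the archer, the knight]
6. Smuggler goes back to the mainland alone.  [the mainland: the bard, the dwarf, the elf, the mage, the paladin | the island: the archer, the knight]
7. Smuggler goes to the island with the mage.  [the mainland: the bard, the dwarf, the elf, the paladin | the island: the archer, the knight, the mage]
8. Smuggler goes back to the mainland alone.  [the mainland: the bard, the dwarf, the elf, the paladin | the island: the archer, the knight, the mage]
9. Smuggler goes to the island with the bard.  [the mainland: the dwarf, the elf, the paladin | the island: the archer, the bard, the knight, the mage]
10. Smuggler goes back to the mainland alone.  [the mainland: the dwarf, the elf, the paladin | the island: the archer, the bard, the knight, the mage]
11. Smuggler goes to the island with the dwarf.  [the mainland: the elf, the paladin | the island: the archer, the bard, the dwarf, the knight, the mage]
12. Smuggler goes back to the mainland alone.  [the mainland: the elf, the paladin | the island: the archer, the bard, the dwarf, the knight, the mage]
13. Smuggler goes to the island with the elf.  [the mainland: the paladin | the island: the archer, the bard, the dwarf, the elf, the knight, the mage]
14. Smuggler goes back to the mainland alone.  [the mainland: the paladin | the island: the archer, the bard, the dwarf, the elf, the knight, the mage]
15. Smuggler goes to the island with the paladin.  [the mainland: — | the island: the archer, the bard, the dwarf, the elf, the knight, the mage, the paladin]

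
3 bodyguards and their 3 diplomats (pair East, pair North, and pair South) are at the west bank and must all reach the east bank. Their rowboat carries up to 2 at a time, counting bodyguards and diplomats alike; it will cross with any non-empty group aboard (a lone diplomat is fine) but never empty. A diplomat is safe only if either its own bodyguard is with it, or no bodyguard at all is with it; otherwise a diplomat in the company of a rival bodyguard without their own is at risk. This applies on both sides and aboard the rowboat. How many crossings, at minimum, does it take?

11

Counting alone: each trip to the east bank takes at most 2 across and each return brings at least 1 back, so after t trips out (and t−1 returns) at most 2t − (t−1) of the 6 are across; that first reaches 6 at t = 5, so at least 9 crossings are needed.
The safety rule pushes this higher. Following every safe sequence of crossings, the most of the 6 that can be at the east bank as the rowboat arrives there on crossing 9 is 5 — never all 6.
So no plan with fewer than 11 crossings exists, and this one achieves 11:
1. bodyguard East and diplomat East cross → the east bank.
2. bodyguard East crosses ← the west bank.
3. diplomat North and diplomat South cross → the east bank.
4. diplomat East crosses ← the west bank.
5. bodyguard North and bodyguard South cross → the east bank.
6. bodyguard North and diplomat North cross ← the west bank.
7. bodyguard East and bodyguard North cross → the east bank.
8. diplomat South crosses ← the west bank.
9. diplomat East and diplomat North cross → the east bank.
10. bodyguard South crosses ← the west bank.
11. bodyguard South and diplomat South cross → the east bank.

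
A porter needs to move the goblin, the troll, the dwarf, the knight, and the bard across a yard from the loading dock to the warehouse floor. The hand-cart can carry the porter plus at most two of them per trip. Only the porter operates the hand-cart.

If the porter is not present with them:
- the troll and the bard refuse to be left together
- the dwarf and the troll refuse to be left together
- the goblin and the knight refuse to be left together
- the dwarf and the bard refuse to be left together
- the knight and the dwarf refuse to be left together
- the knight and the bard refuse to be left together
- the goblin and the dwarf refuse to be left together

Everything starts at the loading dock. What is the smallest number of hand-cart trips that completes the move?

Whatever the first load, the items left behind include a forbidden pair without the porter. No opening move is safe, so no plan exists.

impossible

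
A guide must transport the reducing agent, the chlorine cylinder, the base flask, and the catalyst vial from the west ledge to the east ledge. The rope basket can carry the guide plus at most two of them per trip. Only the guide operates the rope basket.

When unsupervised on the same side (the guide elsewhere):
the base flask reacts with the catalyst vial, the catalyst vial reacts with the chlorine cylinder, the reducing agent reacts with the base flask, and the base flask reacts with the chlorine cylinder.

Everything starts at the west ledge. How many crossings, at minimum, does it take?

Counting alone: the guide can take at most 2 across per trip to the east ledge, so moving all 4 needs at least 2 loaded trips out, with a return between consecutive ones — at least 3 crossings.
The safety rule pushes this higher. Following every safe sequence of crossings, the most of the 4 that can be at the east ledge as the rope basket arrives there on crossing 3 is 3 — never all 4.
So no plan with fewer than 5 crossings exists, and this one achieves 5:
1. Guide goes to the east ledge with the base flask and the chlorine cylinder.
2. Guide goes back to the west ledge with the chlorine cylinder.
3. Guide goes to the east ledge with the chlorine cylinder and the reducing agent.
4. Guide goes back to the west ledge with the base flask.
5. Guide goes to the east ledge with the base flask and the catalyst vial.

5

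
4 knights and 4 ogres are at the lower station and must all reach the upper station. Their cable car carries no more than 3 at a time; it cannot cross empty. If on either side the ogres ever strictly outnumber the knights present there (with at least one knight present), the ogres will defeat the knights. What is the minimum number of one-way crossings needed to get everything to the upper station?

Counting alone: each trip to the upper station takes at most 3 across and each return brings at least 1 back, so after t trips out (and t−1 returns) at most 3t − (t−1) of the 8 are across; that first reaches 8 at t = 4, so at least 7 crossings are needed.
The safety rule pushes this higher. Following every safe sequence of crossings, the most of the 8 that can be at the upper station as the cable car arrives there on crossing 7 is 7 — never all 8.
So no plan with fewer than 9 crossings exists, and this one achieves 9:
1. 2 ogres → the upper station.  (the lower station: 4K 2O; the upper station: 0K 2O)
2. 1 ogre ← the lower station.  (the lower station: 4K 3O; the upper station: 0K 1O)
3. 3 ogres → the upper station.  (the lower station: 4K 0O; the upper station: 0K 4O)
4. 1 ogre ← the lower station.  (the lower station: 4K 1O; the upper station: 0K 3O)
5. 3 knights → the upper station.  (the lower station: 1K 1O; the upper station: 3K 3O)
6. 1 knight and 1 ogre ← the lower station.  (the lower station: 2K 2O; the upper station: 2K 2O)
7. 2 knights → the upper station.  (the lower station: 0K 2O; the upper station: 4K 2O)
8. 1 ogre ← the lower station.  (the lower station: 0K 3O; the upper station: 4K 1O)
9. 3 ogres → the upper station.  (the lower station: 0K 0O; the upper station: 4K 4O)

9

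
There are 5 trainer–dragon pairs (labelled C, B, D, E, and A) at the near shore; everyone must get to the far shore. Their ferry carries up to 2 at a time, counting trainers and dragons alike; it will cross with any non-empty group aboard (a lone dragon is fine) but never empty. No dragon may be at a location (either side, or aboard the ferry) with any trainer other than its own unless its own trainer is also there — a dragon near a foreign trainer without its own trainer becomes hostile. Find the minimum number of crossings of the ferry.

Following every safe sequence of crossings from the start, the most of the 10 that can be at the far shore as the ferry arrives there on crossings 1, 3, 5, 7 is 2, 3, 4, 5 respectively; the best ever achieved is 5 of 10.
From crossing 9 on, no configuration arises that was not already reachable earlier: only 82 distinct safe configurations (who is on which side, and where the ferry is) can ever be reached, none of them has everyone across, and every continuation just revisits them. So no valid plan exists.

impossible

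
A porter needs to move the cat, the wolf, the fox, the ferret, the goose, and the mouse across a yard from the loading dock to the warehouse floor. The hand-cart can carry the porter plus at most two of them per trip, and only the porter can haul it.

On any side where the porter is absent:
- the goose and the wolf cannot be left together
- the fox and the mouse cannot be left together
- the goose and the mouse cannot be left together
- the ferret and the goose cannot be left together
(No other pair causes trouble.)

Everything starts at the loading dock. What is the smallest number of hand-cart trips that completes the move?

Counting alone: the porter can take at most 2 across per trip to the warehouse floor, so moving all 6 needs at least 3 loaded trips out, with a return between consecutive ones — at least 5 crossings.
The safety rule pushes this higher. Following every safe sequence of crossings, the most of the 6 that can be at the warehouse floor as the hand-cart arrives there on crossing 5 is 5 — never all 6.
So no plan with fewer than 7 crossings exists, and this one achieves 7:
1. Porter goes to the warehouse floor with the fox and the goose.
2. Porter goes back to the loading dock alone.
3. Porter goes to the warehouse floor with the cat.
4. Porter goes back to the loading dock alone.
5. Porter goes to the warehouse floor with the ferret and the wolf.
6. Porter goes back to the loading dock with the goose.
7. Porter goes to the warehouse floor with the goose and the mouse.

7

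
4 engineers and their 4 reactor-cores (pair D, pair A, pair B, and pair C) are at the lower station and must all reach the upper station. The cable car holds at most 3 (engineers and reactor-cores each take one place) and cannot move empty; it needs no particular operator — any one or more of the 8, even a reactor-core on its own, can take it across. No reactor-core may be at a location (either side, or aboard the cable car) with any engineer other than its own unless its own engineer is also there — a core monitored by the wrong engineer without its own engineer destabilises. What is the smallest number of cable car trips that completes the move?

Counting alone: each trip to the upper station takes at most 3 across and each return brings at least 1 back, so after t trips out (and t−1 returns) at most 3t − (t−1) of the 8 are across; that first reaches 8 at t = 4, so at least 7 crossings are needed.
The safety rule pushes this higher. Following every safe sequence of crossings, the most of the 8 that can be at the upper station as the cable car arrives there on crossing 7 is 7 — never all 8.
So no plan with fewer than 9 crossings exists, and this one achieves 9:
1. engineer D and reactor-core D cross → the upper station.
2. engineer D crosses ← the lower station.
3. engineer A, engineer D, and reactor-core A cross → the upper station.
4. engineer D and reactor-core D cross ← the lower station.
5. engineer B, engineer C, and engineer D cross → the upper station.
6. reactor-core A crosses ← the lower station.
7. reactor-core A and reactor-core D cross → the upper station.
8. reactor-core D crosses ← the lower station.
9. reactor-core B, reactor-core C, and reactor-core D cross → the upper station.

9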